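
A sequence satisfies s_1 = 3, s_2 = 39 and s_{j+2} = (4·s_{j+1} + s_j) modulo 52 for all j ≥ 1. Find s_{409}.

We have s_1 = 3; s_2 = 39; s_3 = 3; s_4 = 51; s_5 = 51; s_6 = 47; s_7 = 31; s_8 = 15; s_9 = 39; s_{10} = 15; s_{11} = 47; s_{12} = 47; s_{13} = 27; s_{14} = 51; s_{15} = 23; s_{16} = 39; s_{17} = 23; s_{18} = 27; s_{19} = 27; s_{20} = 31; s_{21} = 47; s_{22} = 11; s_{23} = 39; s_{24} = 11; s_{25} = 31; s_{26} = 31; s_{27} = 51; s_{28} = 27; s_{29} = 3; s_{30} = 39.
Since (s_{29}, s_{30}) = (s_1, s_2) = (3, 39) (two consecutive terms determine the rest), the sequence is periodic with period 28.
(409 - 1) mod 28 = 16, so s_{409} = s_{17} = 23.

23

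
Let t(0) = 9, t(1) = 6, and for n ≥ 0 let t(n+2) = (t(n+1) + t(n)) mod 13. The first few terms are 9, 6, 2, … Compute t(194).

12

t(0) = 9, t(1) = 6, t(2) = 2, t(3) = 8, t(4) = 10, t(5) = 5, t(6) = 2, t(7) = 7, t(8) = 9, t(9) = 3, t(10) = 12, t(11) = 2, t(12) = 1, t(13) = 3, t(14) = 4, t(15) = 7, t(16) = 11, t(17) = 5, t(18) = 3, t(19) = 8, t(20) = 11, t(21) = 6, t(22) = 4, t(23) = 10, t(24) = 1, t(25) = 11, t(26) = 12, t(27) = 10, t(28) = 9, t(29) = 6.
The sequence repeats with period 28.
(194 - 0) mod 28 = 26, so t(194) = t(26) = 12.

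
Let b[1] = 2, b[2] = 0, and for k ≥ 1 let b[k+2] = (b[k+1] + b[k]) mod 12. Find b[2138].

b[1] = 2, b[2] = 0, b[3] = 2, b[4] = 2, b[5] = 4, b[6] = 6, b[7] = 10, b[8] = 4, b[9] = 2, b[10] = 6, b[11] = 8, b[12] = 2, b[13] = 10, b[14] = 0, b[15] = 10, b[16] = 10, b[17] = 8, b[18] = 6, b[19] = 2, b[20] = 8, b[21] = 10, b[22] = 6, b[23] = 4, b[24] = 10, b[25] = 2, b[26] = 0.
The sequence repeats with period 24.
So b[2138] = b[1 + ((2138-1) mod 24)] = b[2] = 0.

0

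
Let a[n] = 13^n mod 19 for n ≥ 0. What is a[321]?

8

We have a[0] = 1; a[1] = 13; a[2] = 17; a[3] = 12; a[4] = 4; a[5] = 14; a[6] = 11; a[7] = 10; a[8] = 16; a[9] = 18; a[10] = 6; a[11] = 2; a[12] = 7; a[13] = 15; a[14] = 5; a[15] = 8; a[16] = 9; a[17] = 3; a[18] = 1.
Since a[18] = a[0] = 1, the sequence is periodic with period 18.
(321 - 0) mod 18 = 15, so a[321] = a[15] = 8.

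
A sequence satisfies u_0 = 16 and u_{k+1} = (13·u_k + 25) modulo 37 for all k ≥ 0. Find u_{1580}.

33

Listing terms: u_0 = 16, u_1 = 11, u_2 = 20, u_3 = 26, u_4 = 30, u_5 = 8, u_6 = 18, u_7 = 0, u_8 = 25, u_9 = 17, u_{10} = 24, u_{11} = 4, u_{12} = 3, u_{13} = 27, u_{14} = 6, u_{15} = 29, u_{16} = 32, u_{17} = 34, u_{18} = 23, u_{19} = 28, u_{20} = 19, u_{21} = 13, u_{22} = 9, u_{23} = 31, u_{24} = 21, u_{25} = 2, u_{26} = 14, u_{27} = 22, u_{28} = 15, u_{29} = 35, u_{30} = 36, u_{31} = 12, u_{32} = 33, u_{33} = 10, u_{34} = 7, u_{35} = 5, u_{36} = 16.
The sequence repeats with period 36.
(1580 - 0) mod 36 = 32, so u_{1580} = u_{32} = 33.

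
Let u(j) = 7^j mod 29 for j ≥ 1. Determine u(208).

16

Listing terms: u(1) = 7; u(2) = 20; u(3) = 24; u(4) = 23; u(5) = 16; u(6) = 25; u(7) = 1; u(8) = 7.
The sequence repeats with period 7.
(208 - 1) mod 7 = 4, so u(208) = u(5) = 16.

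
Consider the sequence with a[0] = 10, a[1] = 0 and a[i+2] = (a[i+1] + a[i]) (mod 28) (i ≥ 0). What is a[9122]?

Computing terms: a[0] = 10, a[1] = 0, a[2] = 10, a[3] = 10, a[4] = 20, a[5] = 2, a[6] = 22, a[7] = 24, a[8] = 18, a[9] = 14, a[10] = 4, a[11] = 18, a[12] = 22, a[13] = 12, a[14] = 6, a[15] = 18, a[16] = 24, a[17] = 14, a[18] = 10, a[19] = 24, a[20] = 6, a[21] = 2, a[22] = 8, a[23] = 10, a[24] = 18, a[25] = 0, a[26] = 18, a[27] = 18, a[28] = 8, a[29] = 26, a[30] = 6, a[31] = 4, a[32] = 10, a[33] = 14, a[34] = 24, a[35] = 10, a[36] = 6, a[37] = 16, a[38] = 22, a[39] = 10, a[40] = 4, a[41] = 14, a[42] = 18, a[43] = 4, a[44] = 22, a[45] = 26, a[46] = 20, a[47] = 18, a[48] = 10, a[49] = 0.
The sequence repeats with period 48.
(9122 - 0) mod 48 = 2, so a[9122] = a[2] = 10.

10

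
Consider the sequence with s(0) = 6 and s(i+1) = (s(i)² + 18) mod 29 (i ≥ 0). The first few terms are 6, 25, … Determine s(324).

We have s(0) = 6, s(1) = 25, s(2) = 5, s(3) = 14, s(4) = 11, s(5) = 23, s(6) = 25.
Since s(6) = s(1) = 25, the sequence is eventually periodic: after a pre-period of length 1 it cycles with period 5.
For i ≥ 1, s(i) depends only on (i - 1) mod 5. (324 - 1) mod 5 = 3, so s(324) = s(4) = 11.

11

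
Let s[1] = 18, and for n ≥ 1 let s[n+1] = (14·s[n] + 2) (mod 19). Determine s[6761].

0

s[1] = 18; s[2] = 7; s[3] = 5; s[4] = 15; s[5] = 3; s[6] = 6; s[7] = 10; s[8] = 9; s[9] = 14; s[10] = 8; s[11] = 0; s[12] = 2; s[13] = 11; s[14] = 4; s[15] = 1; s[16] = 16; s[17] = 17; s[18] = 12; s[19] = 18.
Since s[19] = s[1] = 18, the sequence is periodic with period 18.
So s[6761] = s[1 + ((6761-1) mod 18)] = s[11] = 0.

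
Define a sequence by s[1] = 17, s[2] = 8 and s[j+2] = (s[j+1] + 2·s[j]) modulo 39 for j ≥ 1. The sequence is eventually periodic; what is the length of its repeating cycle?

s[1] = 17,  s[2] = 8,  s[3] = 3,  s[4] = 19,  s[5] = 25,  s[6] = 24,  s[7] = 35,  s[8] = 5,  s[9] = 36,  s[10] = 7,  s[11] = 1,  s[12] = 15,  s[13] = 17,  s[14] = 8.
The sequence repeats with period 12.

12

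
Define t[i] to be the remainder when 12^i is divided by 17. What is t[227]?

11

t[1] = 12,  t[2] = 8,  t[3] = 11,  t[4] = 13,  t[5] = 3,  t[6] = 2,  t[7] = 7,  t[8] = 16,  t[9] = 5,  t[10] = 9,  t[11] = 6,  t[12] = 4,  t[13] = 14,  t[14] = 15,  t[15] = 10,  t[16] = 1,  t[17] = 12.
Since t[17] = t[1] = 12, the sequence is periodic with period 16.
So t[227] = t[1 + ((227-1) mod 16)] = t[3] = 11.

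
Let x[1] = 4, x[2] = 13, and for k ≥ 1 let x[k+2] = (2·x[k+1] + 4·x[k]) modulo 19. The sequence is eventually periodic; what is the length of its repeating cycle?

Listing terms: x[1] = 4; x[2] = 13; x[3] = 4; x[4] = 3; x[5] = 3; x[6] = 18; x[7] = 10; x[8] = 16; x[9] = 15; x[10] = 18; x[11] = 1; x[12] = 17; x[13] = 0; x[14] = 11; x[15] = 3; x[16] = 12; x[17] = 17; x[18] = 6; x[19] = 4; x[20] = 13.
The sequence repeats with period 18.

18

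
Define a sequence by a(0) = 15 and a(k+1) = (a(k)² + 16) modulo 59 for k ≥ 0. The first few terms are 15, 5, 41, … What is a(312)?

a(0) = 15,  a(1) = 5,  a(2) = 41,  a(3) = 45,  a(4) = 35,  a(5) = 2,  a(6) = 20,  a(7) = 3,  a(8) = 25,  a(9) = 51,  a(10) = 21,  a(11) = 44,  a(12) = 5.
Since a(12) = a(1) = 5, the sequence is eventually periodic: after a pre-period of length 1 it cycles with period 11.
For k ≥ 1, a(k) depends only on (k - 1) mod 11. (312 - 1) mod 11 = 3, so a(312) = a(4) = 35.

35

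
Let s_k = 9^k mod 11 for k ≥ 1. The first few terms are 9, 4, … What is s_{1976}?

We have s_1 = 9,  s_2 = 4,  s_3 = 3,  s_4 = 5,  s_5 = 1,  s_6 = 9.
The sequence repeats with period 5.
(1976 - 1) mod 5 = 0, so s_{1976} = s_1 = 9.

9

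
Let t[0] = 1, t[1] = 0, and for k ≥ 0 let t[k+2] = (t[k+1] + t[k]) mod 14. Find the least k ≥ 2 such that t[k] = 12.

22

t[0] = 1, t[1] = 0, t[2] = 1, t[3] = 1, t[4] = 2, t[5] = 3, t[6] = 5, t[7] = 8, t[8] = 13, t[9] = 7, t[10] = 6, t[11] = 13, t[12] = 5, t[13] = 4, t[14] = 9, t[15] = 13, t[16] = 8, t[17] = 7, t[18] = 1, t[19] = 8, t[20] = 9, t[21] = 3, t[22] = 12, t[23] = 1, t[24] = 13, t[25] = 0, t[26] = 13, t[27] = 13, t[28] = 12, t[29] = 11, t[30] = 9, t[31] = 6, t[32] = 1, t[33] = 7, t[34] = 8, t[35] = 1, t[36] = 9, t[37] = 10, t[38] = 5, t[39] = 1, t[40] = 6, t[41] = 7, t[42] = 13, t[43] = 6, t[44] = 5, t[45] = 11, t[46] = 2, t[47] = 13, t[48] = 1, t[49] = 0.
Since (t[48], t[49]) = (t[0], t[1]) = (1, 0) (two consecutive terms determine the rest), the sequence is periodic with period 48.
The value 12 first appears (with k ≥ 2) at t[22].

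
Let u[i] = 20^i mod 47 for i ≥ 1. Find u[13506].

42

u[1] = 20,  u[2] = 24,  u[3] = 10,  u[4] = 12,  u[5] = 5,  u[6] = 6,  u[7] = 26,  u[8] = 3,  u[9] = 13,  u[10] = 25,  u[11] = 30,  u[12] = 36,  u[13] = 15,  u[14] = 18,  u[15] = 31,  u[16] = 9,  u[17] = 39,  u[18] = 28,  u[19] = 43,  u[20] = 14,  u[21] = 45,  u[22] = 7,  u[23] = 46,  u[24] = 27,  u[25] = 23,  u[26] = 37,  u[27] = 35,  u[28] = 42,  u[29] = 41,  u[30] = 21,  u[31] = 44,  u[32] = 34,  u[33] = 22,  u[34] = 17,  u[35] = 11,  u[36] = 32,  u[37] = 29,  u[38] = 16,  u[39] = 38,  u[40] = 8,  u[41] = 19,  u[42] = 4,  u[43] = 33,  u[44] = 2,  u[45] = 40,  u[46] = 1,  u[47] = 20.
Since u[47] = u[1] = 20, the sequence is periodic with period 46.
So u[13506] = u[1 + ((13506-1) mod 46)] = u[28] = 42.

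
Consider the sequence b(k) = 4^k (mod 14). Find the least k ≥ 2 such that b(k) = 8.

3

Listing terms: b(1) = 4,  b(2) = 2,  b(3) = 8,  b(4) = 4.
The sequence repeats with period 3.
The value 8 first appears (with k ≥ 2) at b(3).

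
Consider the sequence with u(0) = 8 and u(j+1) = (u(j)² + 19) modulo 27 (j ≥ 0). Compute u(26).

We have u(0) = 8; u(1) = 2; u(2) = 23; u(3) = 8.
The sequence repeats with period 3.
(26 - 0) mod 3 = 2, so u(26) = u(2) = 23.

23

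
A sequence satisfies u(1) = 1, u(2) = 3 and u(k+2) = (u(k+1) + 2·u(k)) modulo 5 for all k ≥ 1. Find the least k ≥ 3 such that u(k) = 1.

u(1) = 1; u(2) = 3; u(3) = 0; u(4) = 1; u(5) = 1; u(6) = 3.
The sequence repeats with period 4.
The value 1 first appears (with k ≥ 3) at u(4).

4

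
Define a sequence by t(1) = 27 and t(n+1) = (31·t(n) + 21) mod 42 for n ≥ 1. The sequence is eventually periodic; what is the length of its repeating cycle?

6

We have t(1) = 27; t(2) = 18; t(3) = 33; t(4) = 36; t(5) = 3; t(6) = 30; t(7) = 27.
Since t(7) = t(1) = 27, the sequence is periodic with period 6.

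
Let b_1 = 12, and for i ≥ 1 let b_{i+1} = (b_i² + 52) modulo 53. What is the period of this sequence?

5

We have b_1 = 12,  b_2 = 37,  b_3 = 43,  b_4 = 46,  b_5 = 48,  b_6 = 24,  b_7 = 45,  b_8 = 10,  b_9 = 46.
Since b_9 = b_4 = 46, the sequence is eventually periodic: after a pre-period of length 3 it cycles with period 5.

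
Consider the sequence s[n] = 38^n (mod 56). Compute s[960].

Computing terms: s[0] = 1,  s[1] = 38,  s[2] = 44,  s[3] = 48,  s[4] = 32,  s[5] = 40,  s[6] = 8,  s[7] = 24,  s[8] = 16,  s[9] = 48.
Since s[9] = s[3] = 48, the sequence is eventually periodic: after a pre-period of length 3 it cycles with period 6.
For n ≥ 3, s[n] depends only on (n - 3) mod 6. (960 - 3) mod 6 = 3, so s[960] = s[6] = 8.

8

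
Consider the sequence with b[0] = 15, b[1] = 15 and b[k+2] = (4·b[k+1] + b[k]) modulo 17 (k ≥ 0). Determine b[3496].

Computing terms: b[0] = 15, b[1] = 15, b[2] = 7, b[3] = 9, b[4] = 9, b[5] = 11, b[6] = 2, b[7] = 2, b[8] = 10, b[9] = 8, b[10] = 8, b[11] = 6, b[12] = 15, b[13] = 15.
Since (b[12], b[13]) = (b[0], b[1]) = (15, 15) (two consecutive terms determine the rest), the sequence is periodic with period 12.
So b[3496] = b[0 + ((3496-0) mod 12)] = b[4] = 9.

9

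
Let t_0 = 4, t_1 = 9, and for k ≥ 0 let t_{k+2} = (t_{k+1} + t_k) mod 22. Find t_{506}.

15

t_0 = 4, t_1 = 9, t_2 = 13, t_3 = 0, t_4 = 13, t_5 = 13, t_6 = 4, t_7 = 17, t_8 = 21, t_9 = 16, t_{10} = 15, t_{11} = 9, t_{12} = 2, t_{13} = 11, t_{14} = 13, t_{15} = 2, t_{16} = 15, t_{17} = 17, t_{18} = 10, t_{19} = 5, t_{20} = 15, t_{21} = 20, t_{22} = 13, t_{23} = 11, t_{24} = 2, t_{25} = 13, t_{26} = 15, t_{27} = 6, t_{28} = 21, t_{29} = 5, t_{30} = 4, t_{31} = 9.
Since (t_{30}, t_{31}) = (t_0, t_1) = (4, 9) (two consecutive terms determine the rest), the sequence is periodic with period 30.
(506 - 0) mod 30 = 26, so t_{506} = t_{26} = 15.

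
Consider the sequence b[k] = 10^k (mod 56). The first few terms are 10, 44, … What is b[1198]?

32

Computing terms: b[1] = 10; b[2] = 44; b[3] = 48; b[4] = 32; b[5] = 40; b[6] = 8; b[7] = 24; b[8] = 16; b[9] = 48.
Since b[9] = b[3] = 48, the sequence is eventually periodic: after a pre-period of length 2 it cycles with period 6.
For k ≥ 3, b[k] depends only on (k - 3) mod 6. (1198 - 3) mod 6 = 1, so b[1198] = b[4] = 32.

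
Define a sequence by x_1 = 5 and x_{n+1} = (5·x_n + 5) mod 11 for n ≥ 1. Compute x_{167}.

8

Listing terms: x_1 = 5,  x_2 = 8,  x_3 = 1,  x_4 = 10,  x_5 = 0,  x_6 = 5.
Since x_6 = x_1 = 5, the sequence is periodic with period 5.
So x_{167} = x_{1 + ((167-1) mod 5)} = x_2 = 8.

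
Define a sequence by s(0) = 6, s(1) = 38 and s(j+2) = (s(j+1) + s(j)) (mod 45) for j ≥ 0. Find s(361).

38

We have s(0) = 6; s(1) = 38; s(2) = 44; s(3) = 37; s(4) = 36; s(5) = 28; s(6) = 19; s(7) = 2; s(8) = 21; s(9) = 23; s(10) = 44; s(11) = 22; s(12) = 21; s(13) = 43; s(14) = 19; s(15) = 17; s(16) = 36; s(17) = 8; s(18) = 44; s(19) = 7; s(20) = 6; s(21) = 13; s(22) = 19; s(23) = 32; s(24) = 6; s(25) = 38.
Since (s(24), s(25)) = (s(0), s(1)) = (6, 38) (two consecutive terms determine the rest), the sequence is periodic with period 24.
(361 - 0) mod 24 = 1, so s(361) = s(1) = 38.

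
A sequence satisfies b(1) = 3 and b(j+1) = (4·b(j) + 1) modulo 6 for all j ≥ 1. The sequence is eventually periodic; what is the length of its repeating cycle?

Computing terms: b(1) = 3; b(2) = 1; b(3) = 5; b(4) = 3.
Since b(4) = b(1) = 3, the sequence is periodic with period 3.

3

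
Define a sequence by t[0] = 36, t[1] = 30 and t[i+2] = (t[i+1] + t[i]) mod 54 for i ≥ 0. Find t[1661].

42

t[0] = 36, t[1] = 30, t[2] = 12, t[3] = 42, t[4] = 0, t[5] = 42, t[6] = 42, t[7] = 30, t[8] = 18, t[9] = 48, t[10] = 12, t[11] = 6, t[12] = 18, t[13] = 24, t[14] = 42, t[15] = 12, t[16] = 0, t[17] = 12, t[18] = 12, t[19] = 24, t[20] = 36, t[21] = 6, t[22] = 42, t[23] = 48, t[24] = 36, t[25] = 30.
The sequence repeats with period 24.
So t[1661] = t[0 + ((1661-0) mod 24)] = t[5] = 42.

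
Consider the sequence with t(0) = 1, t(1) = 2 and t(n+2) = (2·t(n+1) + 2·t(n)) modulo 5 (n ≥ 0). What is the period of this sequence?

24

t(0) = 1, t(1) = 2, t(2) = 1, t(3) = 1, t(4) = 4, t(5) = 0, t(6) = 3, t(7) = 1, t(8) = 3, t(9) = 3, t(10) = 2, t(11) = 0, t(12) = 4, t(13) = 3, t(14) = 4, t(15) = 4, t(16) = 1, t(17) = 0, t(18) = 2, t(19) = 4, t(20) = 2, t(21) = 2, t(22) = 3, t(23) = 0, t(24) = 1, t(25) = 2.
The sequence repeats with period 24.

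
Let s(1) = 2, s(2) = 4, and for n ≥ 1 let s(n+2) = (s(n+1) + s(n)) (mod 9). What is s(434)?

Listing terms: s(1) = 2; s(2) = 4; s(3) = 6; s(4) = 1; s(5) = 7; s(6) = 8; s(7) = 6; s(8) = 5; s(9) = 2; s(10) = 7; s(11) = 0; s(12) = 7; s(13) = 7; s(14) = 5; s(15) = 3; s(16) = 8; s(17) = 2; s(18) = 1; s(19) = 3; s(20) = 4; s(21) = 7; s(22) = 2; s(23) = 0; s(24) = 2; s(25) = 2; s(26) = 4.
The sequence repeats with period 24.
So s(434) = s(1 + ((434-1) mod 24)) = s(2) = 4.

4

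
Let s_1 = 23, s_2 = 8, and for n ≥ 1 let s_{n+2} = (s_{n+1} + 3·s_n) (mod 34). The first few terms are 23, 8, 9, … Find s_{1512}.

Listing terms: s_1 = 23,  s_2 = 8,  s_3 = 9,  s_4 = 33,  s_5 = 26,  s_6 = 23,  s_7 = 33,  s_8 = 0,  s_9 = 31,  s_{10} = 31,  s_{11} = 22,  s_{12} = 13,  s_{13} = 11,  s_{14} = 16,  s_{15} = 15,  s_{16} = 29,  s_{17} = 6,  s_{18} = 25,  s_{19} = 9,  s_{20} = 16,  s_{21} = 9,  s_{22} = 23,  s_{23} = 16,  s_{24} = 17,  s_{25} = 31,  s_{26} = 14,  s_{27} = 5,  s_{28} = 13,  s_{29} = 28,  s_{30} = 33,  s_{31} = 15,  s_{32} = 12,  s_{33} = 23,  s_{34} = 25,  s_{35} = 26,  s_{36} = 33,  s_{37} = 9,  s_{38} = 6,  s_{39} = 33,  s_{40} = 17,  s_{41} = 14,  s_{42} = 31,  s_{43} = 5,  s_{44} = 30,  s_{45} = 11,  s_{46} = 33,  s_{47} = 32,  s_{48} = 29,  s_{49} = 23,  s_{50} = 8.
The sequence repeats with period 48.
So s_{1512} = s_{1 + ((1512-1) mod 48)} = s_{24} = 17.

17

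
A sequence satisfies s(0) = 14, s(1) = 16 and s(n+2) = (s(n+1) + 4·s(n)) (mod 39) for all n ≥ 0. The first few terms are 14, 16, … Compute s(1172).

s(0) = 14,  s(1) = 16,  s(2) = 33,  s(3) = 19,  s(4) = 34,  s(5) = 32,  s(6) = 12,  s(7) = 23,  s(8) = 32,  s(9) = 7,  s(10) = 18,  s(11) = 7,  s(12) = 1,  s(13) = 29,  s(14) = 33,  s(15) = 32,  s(16) = 8,  s(17) = 19,  s(18) = 12,  s(19) = 10,  s(20) = 19,  s(21) = 20,  s(22) = 18,  s(23) = 20,  s(24) = 14,  s(25) = 16.
The sequence repeats with period 24.
(1172 - 0) mod 24 = 20, so s(1172) = s(20) = 19.

19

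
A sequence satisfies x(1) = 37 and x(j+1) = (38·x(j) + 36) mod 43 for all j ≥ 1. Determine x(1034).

We have x(1) = 37, x(2) = 23, x(3) = 7, x(4) = 1, x(5) = 31, x(6) = 10, x(7) = 29, x(8) = 20, x(9) = 22, x(10) = 12, x(11) = 19, x(12) = 27, x(13) = 30, x(14) = 15, x(15) = 4, x(16) = 16, x(17) = 42, x(18) = 41, x(19) = 3, x(20) = 21, x(21) = 17, x(22) = 37.
Since x(22) = x(1) = 37, the sequence is periodic with period 21.
So x(1034) = x(1 + ((1034-1) mod 21)) = x(5) = 31.

31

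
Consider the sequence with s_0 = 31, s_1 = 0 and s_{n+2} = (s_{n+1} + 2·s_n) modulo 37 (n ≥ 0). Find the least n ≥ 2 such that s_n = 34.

Listing terms: s_0 = 31,  s_1 = 0,  s_2 = 25,  s_3 = 25,  s_4 = 1,  s_5 = 14,  s_6 = 16,  s_7 = 7,  s_8 = 2,  s_9 = 16,  s_{10} = 20,  s_{11} = 15,  s_{12} = 18,  s_{13} = 11,  s_{14} = 10,  s_{15} = 32,  s_{16} = 15,  s_{17} = 5,  s_{18} = 35,  s_{19} = 8,  s_{20} = 4,  s_{21} = 20,  s_{22} = 28,  s_{23} = 31,  s_{24} = 13,  s_{25} = 1,  s_{26} = 27,  s_{27} = 29,  s_{28} = 9,  s_{29} = 30,  s_{30} = 11,  s_{31} = 34,  s_{32} = 19,  s_{33} = 13,  s_{34} = 14,  s_{35} = 3,  s_{36} = 31,  s_{37} = 0.
The sequence repeats with period 36.
The value 34 first appears (with n ≥ 2) at s_{31}.

31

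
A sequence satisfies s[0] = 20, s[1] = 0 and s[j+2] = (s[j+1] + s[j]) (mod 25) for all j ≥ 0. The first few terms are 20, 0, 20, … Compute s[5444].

Computing terms: s[0] = 20, s[1] = 0, s[2] = 20, s[3] = 20, s[4] = 15, s[5] = 10, s[6] = 0, s[7] = 10, s[8] = 10, s[9] = 20, s[10] = 5, s[11] = 0, s[12] = 5, s[13] = 5, s[14] = 10, s[15] = 15, s[16] = 0, s[17] = 15, s[18] = 15, s[19] = 5, s[20] = 20, s[21] = 0.
The sequence repeats with period 20.
So s[5444] = s[0 + ((5444-0) mod 20)] = s[4] = 15.

15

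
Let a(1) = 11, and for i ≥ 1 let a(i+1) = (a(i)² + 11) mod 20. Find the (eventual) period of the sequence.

6

We have a(1) = 11, a(2) = 12, a(3) = 15, a(4) = 16, a(5) = 7, a(6) = 0, a(7) = 11.
The sequence repeats with period 6.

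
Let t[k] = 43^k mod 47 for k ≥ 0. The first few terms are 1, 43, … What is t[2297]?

11

Computing terms: t[0] = 1; t[1] = 43; t[2] = 16; t[3] = 30; t[4] = 21; t[5] = 10; t[6] = 7; t[7] = 19; t[8] = 18; t[9] = 22; t[10] = 6; t[11] = 23; t[12] = 2; t[13] = 39; t[14] = 32; t[15] = 13; t[16] = 42; t[17] = 20; t[18] = 14; t[19] = 38; t[20] = 36; t[21] = 44; t[22] = 12; t[23] = 46; t[24] = 4; t[25] = 31; t[26] = 17; t[27] = 26; t[28] = 37; t[29] = 40; t[30] = 28; t[31] = 29; t[32] = 25; t[33] = 41; t[34] = 24; t[35] = 45; t[36] = 8; t[37] = 15; t[38] = 34; t[39] = 5; t[40] = 27; t[41] = 33; t[42] = 9; t[43] = 11; t[44] = 3; t[45] = 35; t[46] = 1.
Since t[46] = t[0] = 1, the sequence is periodic with period 46.
(2297 - 0) mod 46 = 43, so t[2297] = t[43] = 11.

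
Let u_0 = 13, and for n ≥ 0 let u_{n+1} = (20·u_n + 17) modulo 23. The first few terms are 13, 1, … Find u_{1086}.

5

Computing terms: u_0 = 13,  u_1 = 1,  u_2 = 14,  u_3 = 21,  u_4 = 0,  u_5 = 17,  u_6 = 12,  u_7 = 4,  u_8 = 5,  u_9 = 2,  u_{10} = 11,  u_{11} = 7,  u_{12} = 19,  u_{13} = 6,  u_{14} = 22,  u_{15} = 20,  u_{16} = 3,  u_{17} = 8,  u_{18} = 16,  u_{19} = 15,  u_{20} = 18,  u_{21} = 9,  u_{22} = 13.
Since u_{22} = u_0 = 13, the sequence is periodic with period 22.
(1086 - 0) mod 22 = 8, so u_{1086} = u_8 = 5.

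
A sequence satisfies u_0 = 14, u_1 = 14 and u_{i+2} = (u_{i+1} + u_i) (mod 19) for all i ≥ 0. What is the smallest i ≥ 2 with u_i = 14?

16

Listing terms: u_0 = 14,  u_1 = 14,  u_2 = 9,  u_3 = 4,  u_4 = 13,  u_5 = 17,  u_6 = 11,  u_7 = 9,  u_8 = 1,  u_9 = 10,  u_{10} = 11,  u_{11} = 2,  u_{12} = 13,  u_{13} = 15,  u_{14} = 9,  u_{15} = 5,  u_{16} = 14,  u_{17} = 0,  u_{18} = 14,  u_{19} = 14.
The sequence repeats with period 18.
The value 14 first appears (with i ≥ 2) at u_{16}.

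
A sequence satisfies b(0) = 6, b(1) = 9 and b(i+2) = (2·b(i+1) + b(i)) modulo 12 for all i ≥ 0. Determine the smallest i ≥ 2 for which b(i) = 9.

b(0) = 6,  b(1) = 9,  b(2) = 0,  b(3) = 9,  b(4) = 6,  b(5) = 9.
Since (b(4), b(5)) = (b(0), b(1)) = (6, 9) (two consecutive terms determine the rest), the sequence is periodic with period 4.
The value 9 first appears (with i ≥ 2) at b(3).

3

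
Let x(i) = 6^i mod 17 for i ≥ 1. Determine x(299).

5

We have x(1) = 6; x(2) = 2; x(3) = 12; x(4) = 4; x(5) = 7; x(6) = 8; x(7) = 14; x(8) = 16; x(9) = 11; x(10) = 15; x(11) = 5; x(12) = 13; x(13) = 10; x(14) = 9; x(15) = 3; x(16) = 1; x(17) = 6.
The sequence repeats with period 16.
So x(299) = x(1 + ((299-1) mod 16)) = x(11) = 5.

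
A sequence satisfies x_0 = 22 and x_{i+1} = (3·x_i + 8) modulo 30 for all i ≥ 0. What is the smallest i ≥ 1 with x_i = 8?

We have x_0 = 22,  x_1 = 14,  x_2 = 20,  x_3 = 8,  x_4 = 2,  x_5 = 14.
Since x_5 = x_1 = 14, the sequence is eventually periodic: after a pre-period of length 1 it cycles with period 4.
The value 8 first appears (with i ≥ 1) at x_3.

3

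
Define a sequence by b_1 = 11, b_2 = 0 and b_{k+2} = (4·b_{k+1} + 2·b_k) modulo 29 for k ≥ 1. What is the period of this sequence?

Computing terms: b_1 = 11,  b_2 = 0,  b_3 = 22,  b_4 = 1,  b_5 = 19,  b_6 = 20,  b_7 = 2,  b_8 = 19,  b_9 = 22,  b_{10} = 10,  b_{11} = 26,  b_{12} = 8,  b_{13} = 26,  b_{14} = 4,  b_{15} = 10,  b_{16} = 19,  b_{17} = 9,  b_{18} = 16,  b_{19} = 24,  b_{20} = 12,  b_{21} = 9,  b_{22} = 2,  b_{23} = 26,  b_{24} = 21,  b_{25} = 20,  b_{26} = 6,  b_{27} = 6,  b_{28} = 7,  b_{29} = 11,  b_{30} = 0.
The sequence repeats with period 28.

28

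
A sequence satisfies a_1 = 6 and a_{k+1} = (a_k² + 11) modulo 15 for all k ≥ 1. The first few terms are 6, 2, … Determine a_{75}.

We have a_1 = 6, a_2 = 2, a_3 = 0, a_4 = 11, a_5 = 12, a_6 = 5, a_7 = 6.
The sequence repeats with period 6.
(75 - 1) mod 6 = 2, so a_{75} = a_3 = 0.

0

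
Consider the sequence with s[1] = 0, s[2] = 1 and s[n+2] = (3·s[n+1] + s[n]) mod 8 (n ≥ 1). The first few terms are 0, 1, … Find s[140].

5

s[1] = 0,  s[2] = 1,  s[3] = 3,  s[4] = 2,  s[5] = 1,  s[6] = 5,  s[7] = 0,  s[8] = 5,  s[9] = 7,  s[10] = 2,  s[11] = 5,  s[12] = 1,  s[13] = 0,  s[14] = 1.
The sequence repeats with period 12.
(140 - 1) mod 12 = 7, so s[140] = s[8] = 5.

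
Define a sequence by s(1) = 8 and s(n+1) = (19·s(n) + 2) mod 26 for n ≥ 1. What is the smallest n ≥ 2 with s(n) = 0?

10

We have s(1) = 8,  s(2) = 24,  s(3) = 16,  s(4) = 20,  s(5) = 18,  s(6) = 6,  s(7) = 12,  s(8) = 22,  s(9) = 4,  s(10) = 0,  s(11) = 2,  s(12) = 14,  s(13) = 8.
Since s(13) = s(1) = 8, the sequence is periodic with period 12.
The value 0 first appears (with n ≥ 2) at s(10).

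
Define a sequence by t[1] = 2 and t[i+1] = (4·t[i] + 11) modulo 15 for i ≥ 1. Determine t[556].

t[1] = 2,  t[2] = 4,  t[3] = 12,  t[4] = 14,  t[5] = 7,  t[6] = 9,  t[7] = 2.
The sequence repeats with period 6.
(556 - 1) mod 6 = 3, so t[556] = t[4] = 14.

14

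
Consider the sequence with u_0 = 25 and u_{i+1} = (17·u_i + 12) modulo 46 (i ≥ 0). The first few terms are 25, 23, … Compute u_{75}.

7

Computing terms: u_0 = 25, u_1 = 23, u_2 = 35, u_3 = 9, u_4 = 27, u_5 = 11, u_6 = 15, u_7 = 37, u_8 = 43, u_9 = 7, u_{10} = 39, u_{11} = 31, u_{12} = 33, u_{13} = 21, u_{14} = 1, u_{15} = 29, u_{16} = 45, u_{17} = 41, u_{18} = 19, u_{19} = 13, u_{20} = 3, u_{21} = 17, u_{22} = 25.
Since u_{22} = u_0 = 25, the sequence is periodic with period 22.
(75 - 0) mod 22 = 9, so u_{75} = u_9 = 7.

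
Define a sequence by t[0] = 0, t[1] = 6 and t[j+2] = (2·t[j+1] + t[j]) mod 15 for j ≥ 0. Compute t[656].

3

Listing terms: t[0] = 0,  t[1] = 6,  t[2] = 12,  t[3] = 0,  t[4] = 12,  t[5] = 9,  t[6] = 0,  t[7] = 9,  t[8] = 3,  t[9] = 0,  t[10] = 3,  t[11] = 6,  t[12] = 0,  t[13] = 6.
Since (t[12], t[13]) = (t[0], t[1]) = (0, 6) (two consecutive terms determine the rest), the sequence is periodic with period 12.
So t[656] = t[0 + ((656-0) mod 12)] = t[8] = 3.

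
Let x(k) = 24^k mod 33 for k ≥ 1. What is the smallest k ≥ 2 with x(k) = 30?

3

x(1) = 24; x(2) = 15; x(3) = 30; x(4) = 27; x(5) = 21; x(6) = 9; x(7) = 18; x(8) = 3; x(9) = 6; x(10) = 12; x(11) = 24.
Since x(11) = x(1) = 24, the sequence is periodic with period 10.
The value 30 first appears (with k ≥ 2) at x(3).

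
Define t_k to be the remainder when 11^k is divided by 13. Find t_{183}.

We have t_0 = 1,  t_1 = 11,  t_2 = 4,  t_3 = 5,  t_4 = 3,  t_5 = 7,  t_6 = 12,  t_7 = 2,  t_8 = 9,  t_9 = 8,  t_{10} = 10,  t_{11} = 6,  t_{12} = 1.
The sequence repeats with period 12.
(183 - 0) mod 12 = 3, so t_{183} = t_3 = 5.

5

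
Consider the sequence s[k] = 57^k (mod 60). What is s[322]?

We have s[1] = 57; s[2] = 9; s[3] = 33; s[4] = 21; s[5] = 57.
Since s[5] = s[1] = 57, the sequence is periodic with period 4.
(322 - 1) mod 4 = 1, so s[322] = s[2] = 9.

9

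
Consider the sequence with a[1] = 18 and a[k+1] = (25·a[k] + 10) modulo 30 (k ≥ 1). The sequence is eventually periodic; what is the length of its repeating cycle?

3

a[1] = 18,  a[2] = 10,  a[3] = 20,  a[4] = 0,  a[5] = 10.
Since a[5] = a[2] = 10, the sequence is eventually periodic: after a pre-period of length 1 it cycles with period 3.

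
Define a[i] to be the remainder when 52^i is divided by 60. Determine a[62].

4

We have a[1] = 52; a[2] = 4; a[3] = 28; a[4] = 16; a[5] = 52.
Since a[5] = a[1] = 52, the sequence is periodic with period 4.
So a[62] = a[1 + ((62-1) mod 4)] = a[2] = 4.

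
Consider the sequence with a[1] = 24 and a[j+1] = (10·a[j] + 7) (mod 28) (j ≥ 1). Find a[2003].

We have a[1] = 24, a[2] = 23, a[3] = 13, a[4] = 25, a[5] = 5, a[6] = 1, a[7] = 17, a[8] = 9, a[9] = 13.
Since a[9] = a[3] = 13, the sequence is eventually periodic: after a pre-period of length 2 it cycles with period 6.
For j ≥ 3, a[j] depends only on (j - 3) mod 6. (2003 - 3) mod 6 = 2, so a[2003] = a[5] = 5.

5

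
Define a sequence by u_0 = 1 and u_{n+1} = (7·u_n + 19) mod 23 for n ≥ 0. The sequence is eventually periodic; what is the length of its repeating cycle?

Computing terms: u_0 = 1; u_1 = 3; u_2 = 17; u_3 = 0; u_4 = 19; u_5 = 14; u_6 = 2; u_7 = 10; u_8 = 20; u_9 = 21; u_{10} = 5; u_{11} = 8; u_{12} = 6; u_{13} = 15; u_{14} = 9; u_{15} = 13; u_{16} = 18; u_{17} = 7; u_{18} = 22; u_{19} = 12; u_{20} = 11; u_{21} = 4; u_{22} = 1.
The sequence repeats with period 22.

22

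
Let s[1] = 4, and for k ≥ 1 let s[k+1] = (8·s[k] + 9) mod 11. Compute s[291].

4

We have s[1] = 4; s[2] = 8; s[3] = 7; s[4] = 10; s[5] = 1; s[6] = 6; s[7] = 2; s[8] = 3; s[9] = 0; s[10] = 9; s[11] = 4.
Since s[11] = s[1] = 4, the sequence is periodic with period 10.
So s[291] = s[1 + ((291-1) mod 10)] = s[1] = 4.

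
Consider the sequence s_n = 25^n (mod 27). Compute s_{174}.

Listing terms: s_0 = 1,  s_1 = 25,  s_2 = 4,  s_3 = 19,  s_4 = 16,  s_5 = 22,  s_6 = 10,  s_7 = 7,  s_8 = 13,  s_9 = 1.
Since s_9 = s_0 = 1, the sequence is periodic with period 9.
(174 - 0) mod 9 = 3, so s_{174} = s_3 = 19.

19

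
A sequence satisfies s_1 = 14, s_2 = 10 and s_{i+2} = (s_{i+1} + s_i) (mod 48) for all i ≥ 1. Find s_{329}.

We have s_1 = 14; s_2 = 10; s_3 = 24; s_4 = 34; s_5 = 10; s_6 = 44; s_7 = 6; s_8 = 2; s_9 = 8; s_{10} = 10; s_{11} = 18; s_{12} = 28; s_{13} = 46; s_{14} = 26; s_{15} = 24; s_{16} = 2; s_{17} = 26; s_{18} = 28; s_{19} = 6; s_{20} = 34; s_{21} = 40; s_{22} = 26; s_{23} = 18; s_{24} = 44; s_{25} = 14; s_{26} = 10.
Since (s_{25}, s_{26}) = (s_1, s_2) = (14, 10) (two consecutive terms determine the rest), the sequence is periodic with period 24.
So s_{329} = s_{1 + ((329-1) mod 24)} = s_{17} = 26.

26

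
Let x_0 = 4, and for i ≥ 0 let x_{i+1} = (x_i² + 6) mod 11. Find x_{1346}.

Computing terms: x_0 = 4; x_1 = 0; x_2 = 6; x_3 = 9; x_4 = 10; x_5 = 7; x_6 = 0.
Since x_6 = x_1 = 0, the sequence is eventually periodic: after a pre-period of length 1 it cycles with period 5.
For i ≥ 1, x_i depends only on (i - 1) mod 5. (1346 - 1) mod 5 = 0, so x_{1346} = x_1 = 0.

0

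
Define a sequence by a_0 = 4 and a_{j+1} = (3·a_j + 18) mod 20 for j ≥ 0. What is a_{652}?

Listing terms: a_0 = 4, a_1 = 10, a_2 = 8, a_3 = 2, a_4 = 4.
The sequence repeats with period 4.
(652 - 0) mod 4 = 0, so a_{652} = a_0 = 4.

4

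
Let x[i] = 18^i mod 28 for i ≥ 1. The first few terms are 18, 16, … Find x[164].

16

We have x[1] = 18,  x[2] = 16,  x[3] = 8,  x[4] = 4,  x[5] = 16.
Since x[5] = x[2] = 16, the sequence is eventually periodic: after a pre-period of length 1 it cycles with period 3.
For i ≥ 2, x[i] depends only on (i - 2) mod 3. (164 - 2) mod 3 = 0, so x[164] = x[2] = 16.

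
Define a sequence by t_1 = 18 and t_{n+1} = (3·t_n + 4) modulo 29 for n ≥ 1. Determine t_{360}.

13

Computing terms: t_1 = 18, t_2 = 0, t_3 = 4, t_4 = 16, t_5 = 23, t_6 = 15, t_7 = 20, t_8 = 6, t_9 = 22, t_{10} = 12, t_{11} = 11, t_{12} = 8, t_{13} = 28, t_{14} = 1, t_{15} = 7, t_{16} = 25, t_{17} = 21, t_{18} = 9, t_{19} = 2, t_{20} = 10, t_{21} = 5, t_{22} = 19, t_{23} = 3, t_{24} = 13, t_{25} = 14, t_{26} = 17, t_{27} = 26, t_{28} = 24, t_{29} = 18.
The sequence repeats with period 28.
(360 - 1) mod 28 = 23, so t_{360} = t_{24} = 13.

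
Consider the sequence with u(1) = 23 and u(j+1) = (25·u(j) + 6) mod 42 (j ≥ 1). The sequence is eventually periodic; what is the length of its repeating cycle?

Listing terms: u(1) = 23,  u(2) = 35,  u(3) = 41,  u(4) = 23.
Since u(4) = u(1) = 23, the sequence is periodic with period 3.

3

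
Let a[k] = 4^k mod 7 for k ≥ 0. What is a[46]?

Listing terms: a[0] = 1; a[1] = 4; a[2] = 2; a[3] = 1.
The sequence repeats with period 3.
(46 - 0) mod 3 = 1, so a[46] = a[1] = 4.

4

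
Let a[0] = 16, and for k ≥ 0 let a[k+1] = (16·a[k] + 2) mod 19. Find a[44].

a[0] = 16, a[1] = 11, a[2] = 7, a[3] = 0, a[4] = 2, a[5] = 15, a[6] = 14, a[7] = 17, a[8] = 8, a[9] = 16.
The sequence repeats with period 9.
So a[44] = a[0 + ((44-0) mod 9)] = a[8] = 8.

8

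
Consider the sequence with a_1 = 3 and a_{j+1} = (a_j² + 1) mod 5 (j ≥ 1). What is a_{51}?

Listing terms: a_1 = 3, a_2 = 0, a_3 = 1, a_4 = 2, a_5 = 0.
Since a_5 = a_2 = 0, the sequence is eventually periodic: after a pre-period of length 1 it cycles with period 3.
For j ≥ 2, a_j depends only on (j - 2) mod 3. (51 - 2) mod 3 = 1, so a_{51} = a_3 = 1.

1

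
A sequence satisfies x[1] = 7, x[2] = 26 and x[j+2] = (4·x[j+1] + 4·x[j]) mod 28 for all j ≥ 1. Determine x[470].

We have x[1] = 7,  x[2] = 26,  x[3] = 20,  x[4] = 16,  x[5] = 4,  x[6] = 24,  x[7] = 0,  x[8] = 12,  x[9] = 20,  x[10] = 16.
Since (x[9], x[10]) = (x[3], x[4]) = (20, 16) (two consecutive terms determine the rest), the sequence is eventually periodic: after a pre-period of length 2 it cycles with period 6.
For j ≥ 3, x[j] depends only on (j - 3) mod 6. (470 - 3) mod 6 = 5, so x[470] = x[8] = 12.

12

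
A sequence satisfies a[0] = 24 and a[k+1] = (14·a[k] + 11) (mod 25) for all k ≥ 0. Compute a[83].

2

We have a[0] = 24,  a[1] = 22,  a[2] = 19,  a[3] = 2,  a[4] = 14,  a[5] = 7,  a[6] = 9,  a[7] = 12,  a[8] = 4,  a[9] = 17,  a[10] = 24.
The sequence repeats with period 10.
(83 - 0) mod 10 = 3, so a[83] = a[3] = 2.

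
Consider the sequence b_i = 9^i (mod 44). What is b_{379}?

5

Computing terms: b_0 = 1,  b_1 = 9,  b_2 = 37,  b_3 = 25,  b_4 = 5,  b_5 = 1.
Since b_5 = b_0 = 1, the sequence is periodic with period 5.
So b_{379} = b_{0 + ((379-0) mod 5)} = b_4 = 5.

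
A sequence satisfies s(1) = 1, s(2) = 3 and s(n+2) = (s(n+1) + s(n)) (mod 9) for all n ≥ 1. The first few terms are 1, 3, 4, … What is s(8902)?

3

Computing terms: s(1) = 1,  s(2) = 3,  s(3) = 4,  s(4) = 7,  s(5) = 2,  s(6) = 0,  s(7) = 2,  s(8) = 2,  s(9) = 4,  s(10) = 6,  s(11) = 1,  s(12) = 7,  s(13) = 8,  s(14) = 6,  s(15) = 5,  s(16) = 2,  s(17) = 7,  s(18) = 0,  s(19) = 7,  s(20) = 7,  s(21) = 5,  s(22) = 3,  s(23) = 8,  s(24) = 2,  s(25) = 1,  s(26) = 3.
Since (s(25), s(26)) = (s(1), s(2)) = (1, 3) (two consecutive terms determine the rest), the sequence is periodic with period 24.
(8902 - 1) mod 24 = 21, so s(8902) = s(22) = 3.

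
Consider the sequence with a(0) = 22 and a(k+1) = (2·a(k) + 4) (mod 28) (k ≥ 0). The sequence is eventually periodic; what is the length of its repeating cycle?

We have a(0) = 22; a(1) = 20; a(2) = 16; a(3) = 8; a(4) = 20.
Since a(4) = a(1) = 20, the sequence is eventually periodic: after a pre-period of length 1 it cycles with period 3.

3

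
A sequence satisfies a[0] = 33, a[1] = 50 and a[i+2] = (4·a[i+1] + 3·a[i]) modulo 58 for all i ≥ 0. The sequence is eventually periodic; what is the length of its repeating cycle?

28

a[0] = 33, a[1] = 50, a[2] = 9, a[3] = 12, a[4] = 17, a[5] = 46, a[6] = 3, a[7] = 34, a[8] = 29, a[9] = 44, a[10] = 31, a[11] = 24, a[12] = 15, a[13] = 16, a[14] = 51, a[15] = 20, a[16] = 1, a[17] = 6, a[18] = 27, a[19] = 10, a[20] = 5, a[21] = 50, a[22] = 41, a[23] = 24, a[24] = 45, a[25] = 20, a[26] = 41, a[27] = 50, a[28] = 33, a[29] = 50.
The sequence repeats with period 28.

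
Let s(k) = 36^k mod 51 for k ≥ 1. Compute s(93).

15

Listing terms: s(1) = 36; s(2) = 21; s(3) = 42; s(4) = 33; s(5) = 15; s(6) = 30; s(7) = 9; s(8) = 18; s(9) = 36.
Since s(9) = s(1) = 36, the sequence is periodic with period 8.
(93 - 1) mod 8 = 4, so s(93) = s(5) = 15.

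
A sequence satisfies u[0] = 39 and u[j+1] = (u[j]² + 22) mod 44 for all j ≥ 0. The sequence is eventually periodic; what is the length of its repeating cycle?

4

u[0] = 39; u[1] = 3; u[2] = 31; u[3] = 15; u[4] = 27; u[5] = 3.
Since u[5] = u[1] = 3, the sequence is eventually periodic: after a pre-period of length 1 it cycles with period 4.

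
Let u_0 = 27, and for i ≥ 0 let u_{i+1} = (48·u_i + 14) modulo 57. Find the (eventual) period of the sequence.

Computing terms: u_0 = 27; u_1 = 56; u_2 = 23; u_3 = 35; u_4 = 41; u_5 = 44; u_6 = 17; u_7 = 32; u_8 = 11; u_9 = 29; u_{10} = 38; u_{11} = 14; u_{12} = 2; u_{13} = 53; u_{14} = 50; u_{15} = 20; u_{16} = 5; u_{17} = 26; u_{18} = 8; u_{19} = 56.
Since u_{19} = u_1 = 56, the sequence is eventually periodic: after a pre-period of length 1 it cycles with period 18.

18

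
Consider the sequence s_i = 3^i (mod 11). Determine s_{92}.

Listing terms: s_0 = 1; s_1 = 3; s_2 = 9; s_3 = 5; s_4 = 4; s_5 = 1.
The sequence repeats with period 5.
(92 - 0) mod 5 = 2, so s_{92} = s_2 = 9.

9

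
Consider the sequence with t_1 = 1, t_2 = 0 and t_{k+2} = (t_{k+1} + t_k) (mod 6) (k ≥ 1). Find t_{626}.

0

We have t_1 = 1; t_2 = 0; t_3 = 1; t_4 = 1; t_5 = 2; t_6 = 3; t_7 = 5; t_8 = 2; t_9 = 1; t_{10} = 3; t_{11} = 4; t_{12} = 1; t_{13} = 5; t_{14} = 0; t_{15} = 5; t_{16} = 5; t_{17} = 4; t_{18} = 3; t_{19} = 1; t_{20} = 4; t_{21} = 5; t_{22} = 3; t_{23} = 2; t_{24} = 5; t_{25} = 1; t_{26} = 0.
The sequence repeats with period 24.
(626 - 1) mod 24 = 1, so t_{626} = t_2 = 0.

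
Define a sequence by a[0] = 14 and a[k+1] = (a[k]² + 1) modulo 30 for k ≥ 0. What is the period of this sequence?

6

We have a[0] = 14,  a[1] = 17,  a[2] = 20,  a[3] = 11,  a[4] = 2,  a[5] = 5,  a[6] = 26,  a[7] = 17.
Since a[7] = a[1] = 17, the sequence is eventually periodic: after a pre-period of length 1 it cycles with period 6.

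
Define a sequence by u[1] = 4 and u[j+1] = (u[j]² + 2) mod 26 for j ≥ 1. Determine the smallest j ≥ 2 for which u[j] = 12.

u[1] = 4, u[2] = 18, u[3] = 14, u[4] = 16, u[5] = 24, u[6] = 6, u[7] = 12, u[8] = 16.
Since u[8] = u[4] = 16, the sequence is eventually periodic: after a pre-period of length 3 it cycles with period 4.
The value 12 first appears (with j ≥ 2) at u[7].

7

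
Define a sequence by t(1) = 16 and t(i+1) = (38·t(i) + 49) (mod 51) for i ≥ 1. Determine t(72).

t(1) = 16, t(2) = 45, t(3) = 25, t(4) = 30, t(5) = 16.
Since t(5) = t(1) = 16, the sequence is periodic with period 4.
So t(72) = t(1 + ((72-1) mod 4)) = t(4) = 30.

30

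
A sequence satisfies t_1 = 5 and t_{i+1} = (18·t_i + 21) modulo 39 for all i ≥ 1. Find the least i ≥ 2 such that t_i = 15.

We have t_1 = 5, t_2 = 33, t_3 = 30, t_4 = 15, t_5 = 18, t_6 = 33.
Since t_6 = t_2 = 33, the sequence is eventually periodic: after a pre-period of length 1 it cycles with period 4.
The value 15 first appears (with i ≥ 2) at t_4.

4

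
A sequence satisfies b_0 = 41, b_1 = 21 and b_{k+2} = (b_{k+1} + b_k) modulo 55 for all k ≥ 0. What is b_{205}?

b_0 = 41,  b_1 = 21,  b_2 = 7,  b_3 = 28,  b_4 = 35,  b_5 = 8,  b_6 = 43,  b_7 = 51,  b_8 = 39,  b_9 = 35,  b_{10} = 19,  b_{11} = 54,  b_{12} = 18,  b_{13} = 17,  b_{14} = 35,  b_{15} = 52,  b_{16} = 32,  b_{17} = 29,  b_{18} = 6,  b_{19} = 35,  b_{20} = 41,  b_{21} = 21.
The sequence repeats with period 20.
So b_{205} = b_{0 + ((205-0) mod 20)} = b_5 = 8.

8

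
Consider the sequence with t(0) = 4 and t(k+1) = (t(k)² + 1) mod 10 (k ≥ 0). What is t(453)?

We have t(0) = 4; t(1) = 7; t(2) = 0; t(3) = 1; t(4) = 2; t(5) = 5; t(6) = 6; t(7) = 7.
Since t(7) = t(1) = 7, the sequence is eventually periodic: after a pre-period of length 1 it cycles with period 6.
For k ≥ 1, t(k) depends only on (k - 1) mod 6. (453 - 1) mod 6 = 2, so t(453) = t(3) = 1.

1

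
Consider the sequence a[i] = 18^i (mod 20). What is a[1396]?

16

Listing terms: a[1] = 18,  a[2] = 4,  a[3] = 12,  a[4] = 16,  a[5] = 8,  a[6] = 4.
Since a[6] = a[2] = 4, the sequence is eventually periodic: after a pre-period of length 1 it cycles with period 4.
For i ≥ 2, a[i] depends only on (i - 2) mod 4. (1396 - 2) mod 4 = 2, so a[1396] = a[4] = 16.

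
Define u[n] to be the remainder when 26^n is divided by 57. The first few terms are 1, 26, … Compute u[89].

11

We have u[0] = 1; u[1] = 26; u[2] = 49; u[3] = 20; u[4] = 7; u[5] = 11; u[6] = 1.
The sequence repeats with period 6.
So u[89] = u[0 + ((89-0) mod 6)] = u[5] = 11.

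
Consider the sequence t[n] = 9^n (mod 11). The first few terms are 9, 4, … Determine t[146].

t[1] = 9, t[2] = 4, t[3] = 3, t[4] = 5, t[5] = 1, t[6] = 9.
Since t[6] = t[1] = 9, the sequence is periodic with period 5.
(146 - 1) mod 5 = 0, so t[146] = t[1] = 9.

9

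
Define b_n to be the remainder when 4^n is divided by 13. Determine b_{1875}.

12

We have b_1 = 4; b_2 = 3; b_3 = 12; b_4 = 9; b_5 = 10; b_6 = 1; b_7 = 4.
Since b_7 = b_1 = 4, the sequence is periodic with period 6.
(1875 - 1) mod 6 = 2, so b_{1875} = b_3 = 12.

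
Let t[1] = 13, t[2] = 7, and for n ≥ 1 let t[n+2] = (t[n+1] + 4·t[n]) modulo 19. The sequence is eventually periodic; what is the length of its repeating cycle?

18

t[1] = 13,  t[2] = 7,  t[3] = 2,  t[4] = 11,  t[5] = 0,  t[6] = 6,  t[7] = 6,  t[8] = 11,  t[9] = 16,  t[10] = 3,  t[11] = 10,  t[12] = 3,  t[13] = 5,  t[14] = 17,  t[15] = 18,  t[16] = 10,  t[17] = 6,  t[18] = 8,  t[19] = 13,  t[20] = 7.
Since (t[19], t[20]) = (t[1], t[2]) = (13, 7) (two consecutive terms determine the rest), the sequence is periodic with period 18.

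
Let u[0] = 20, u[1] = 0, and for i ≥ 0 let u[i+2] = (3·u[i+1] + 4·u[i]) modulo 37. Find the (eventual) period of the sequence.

18

Computing terms: u[0] = 20, u[1] = 0, u[2] = 6, u[3] = 18, u[4] = 4, u[5] = 10, u[6] = 9, u[7] = 30, u[8] = 15, u[9] = 17, u[10] = 0, u[11] = 31, u[12] = 19, u[13] = 33, u[14] = 27, u[15] = 28, u[16] = 7, u[17] = 22, u[18] = 20, u[19] = 0.
The sequence repeats with period 18.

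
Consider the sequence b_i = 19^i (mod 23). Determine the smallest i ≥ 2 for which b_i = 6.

Listing terms: b_1 = 19,  b_2 = 16,  b_3 = 5,  b_4 = 3,  b_5 = 11,  b_6 = 2,  b_7 = 15,  b_8 = 9,  b_9 = 10,  b_{10} = 6,  b_{11} = 22,  b_{12} = 4,  b_{13} = 7,  b_{14} = 18,  b_{15} = 20,  b_{16} = 12,  b_{17} = 21,  b_{18} = 8,  b_{19} = 14,  b_{20} = 13,  b_{21} = 17,  b_{22} = 1,  b_{23} = 19.
The sequence repeats with period 22.
The value 6 first appears (with i ≥ 2) at b_{10}.

10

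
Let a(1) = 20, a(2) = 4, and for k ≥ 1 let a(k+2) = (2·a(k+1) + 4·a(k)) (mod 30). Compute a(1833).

8

a(1) = 20, a(2) = 4, a(3) = 28, a(4) = 12, a(5) = 16, a(6) = 20, a(7) = 14, a(8) = 18, a(9) = 2, a(10) = 16, a(11) = 10, a(12) = 24, a(13) = 28, a(14) = 2, a(15) = 26, a(16) = 0, a(17) = 14, a(18) = 28, a(19) = 22, a(20) = 6, a(21) = 10, a(22) = 14, a(23) = 8, a(24) = 12, a(25) = 26, a(26) = 10, a(27) = 4, a(28) = 18, a(29) = 22, a(30) = 26, a(31) = 20, a(32) = 24, a(33) = 8, a(34) = 22, a(35) = 16, a(36) = 0, a(37) = 4, a(38) = 8, a(39) = 2, a(40) = 6, a(41) = 20, a(42) = 4.
Since (a(41), a(42)) = (a(1), a(2)) = (20, 4) (two consecutive terms determine the rest), the sequence is periodic with period 40.
(1833 - 1) mod 40 = 32, so a(1833) = a(33) = 8.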